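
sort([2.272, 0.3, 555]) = [0.3, 2.272, 555]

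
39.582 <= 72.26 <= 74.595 True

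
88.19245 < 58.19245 False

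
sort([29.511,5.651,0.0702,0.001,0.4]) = [0.001,0.0702,0.4,5.651,29.511]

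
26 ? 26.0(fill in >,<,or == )==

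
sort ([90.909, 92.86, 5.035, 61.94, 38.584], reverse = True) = [92.86, 90.909, 61.94, 38.584, 5.035]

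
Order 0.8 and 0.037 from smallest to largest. 0.037, 0.8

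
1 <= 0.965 False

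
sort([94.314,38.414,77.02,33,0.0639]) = [0.0639,33,38.414,77.02,94.314]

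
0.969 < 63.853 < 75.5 True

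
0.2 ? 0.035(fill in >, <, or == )>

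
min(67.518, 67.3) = 67.3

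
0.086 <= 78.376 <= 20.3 False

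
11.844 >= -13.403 True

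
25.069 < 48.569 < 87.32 True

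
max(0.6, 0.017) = 0.6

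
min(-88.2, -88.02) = -88.2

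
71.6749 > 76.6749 False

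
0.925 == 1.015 False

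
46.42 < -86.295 False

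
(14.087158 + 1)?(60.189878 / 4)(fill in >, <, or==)>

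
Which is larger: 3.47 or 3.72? 3.72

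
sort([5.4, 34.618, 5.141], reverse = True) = [34.618, 5.4, 5.141]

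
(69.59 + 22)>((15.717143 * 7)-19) True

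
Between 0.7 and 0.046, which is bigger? 0.7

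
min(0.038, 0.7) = 0.038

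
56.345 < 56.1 False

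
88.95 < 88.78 False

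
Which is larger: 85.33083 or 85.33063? 85.33083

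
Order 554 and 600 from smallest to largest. 554, 600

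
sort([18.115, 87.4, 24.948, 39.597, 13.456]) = [13.456, 18.115, 24.948, 39.597, 87.4]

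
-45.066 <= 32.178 True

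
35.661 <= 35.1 False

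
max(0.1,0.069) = 0.1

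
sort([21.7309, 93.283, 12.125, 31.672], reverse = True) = [93.283, 31.672, 21.7309, 12.125]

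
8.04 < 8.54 True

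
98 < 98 False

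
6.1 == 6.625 False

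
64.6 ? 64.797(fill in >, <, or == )<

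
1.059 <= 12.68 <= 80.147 True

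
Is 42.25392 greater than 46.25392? No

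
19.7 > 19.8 False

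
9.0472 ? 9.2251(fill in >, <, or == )<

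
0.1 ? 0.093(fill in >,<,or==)>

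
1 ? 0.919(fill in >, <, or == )>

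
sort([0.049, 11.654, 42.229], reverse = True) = [42.229, 11.654, 0.049]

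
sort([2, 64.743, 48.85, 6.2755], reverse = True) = [64.743, 48.85, 6.2755, 2]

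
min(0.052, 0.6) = 0.052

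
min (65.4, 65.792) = 65.4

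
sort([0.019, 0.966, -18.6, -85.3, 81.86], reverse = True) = [81.86, 0.966, 0.019, -18.6, -85.3]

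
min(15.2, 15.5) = 15.2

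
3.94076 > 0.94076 True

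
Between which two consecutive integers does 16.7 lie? 16 and 17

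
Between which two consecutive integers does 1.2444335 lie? 1 and 2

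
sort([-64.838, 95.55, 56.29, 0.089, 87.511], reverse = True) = [95.55, 87.511, 56.29, 0.089, -64.838]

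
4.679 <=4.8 True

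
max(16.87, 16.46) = 16.87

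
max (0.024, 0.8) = 0.8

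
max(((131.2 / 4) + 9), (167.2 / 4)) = 41.8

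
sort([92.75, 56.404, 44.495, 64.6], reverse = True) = [92.75, 64.6, 56.404, 44.495]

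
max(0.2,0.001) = 0.2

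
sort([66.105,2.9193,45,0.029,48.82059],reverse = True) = [66.105,48.82059,45,2.9193,0.029]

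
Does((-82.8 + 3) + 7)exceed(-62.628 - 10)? No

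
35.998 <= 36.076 True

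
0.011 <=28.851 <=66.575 True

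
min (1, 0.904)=0.904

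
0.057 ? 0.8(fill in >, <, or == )<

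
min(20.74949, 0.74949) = 0.74949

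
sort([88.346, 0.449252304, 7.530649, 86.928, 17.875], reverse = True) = [88.346, 86.928, 17.875, 7.530649, 0.449252304]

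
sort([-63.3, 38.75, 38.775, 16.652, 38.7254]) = [-63.3, 16.652, 38.7254, 38.75, 38.775]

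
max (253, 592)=592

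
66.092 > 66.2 False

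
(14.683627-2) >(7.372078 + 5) True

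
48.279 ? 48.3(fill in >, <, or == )<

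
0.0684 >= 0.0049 True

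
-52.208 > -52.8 True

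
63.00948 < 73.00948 True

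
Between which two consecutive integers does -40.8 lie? -41 and -40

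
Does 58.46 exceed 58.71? No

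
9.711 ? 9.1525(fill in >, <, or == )>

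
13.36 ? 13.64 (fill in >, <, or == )<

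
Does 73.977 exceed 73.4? Yes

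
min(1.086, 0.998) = 0.998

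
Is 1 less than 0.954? No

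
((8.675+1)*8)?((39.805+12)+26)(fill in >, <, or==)<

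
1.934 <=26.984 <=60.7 True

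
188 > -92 True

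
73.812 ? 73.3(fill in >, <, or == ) >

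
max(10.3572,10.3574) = 10.3574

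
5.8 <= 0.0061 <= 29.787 False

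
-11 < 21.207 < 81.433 True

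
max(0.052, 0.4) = 0.4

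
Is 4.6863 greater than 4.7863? No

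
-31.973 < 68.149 True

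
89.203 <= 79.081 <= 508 False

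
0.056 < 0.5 True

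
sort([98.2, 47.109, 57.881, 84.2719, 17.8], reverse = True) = [98.2, 84.2719, 57.881, 47.109, 17.8]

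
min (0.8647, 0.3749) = 0.3749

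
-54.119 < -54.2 False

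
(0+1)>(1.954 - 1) True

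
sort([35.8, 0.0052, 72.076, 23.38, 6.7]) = [0.0052, 6.7, 23.38, 35.8, 72.076]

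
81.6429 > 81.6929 False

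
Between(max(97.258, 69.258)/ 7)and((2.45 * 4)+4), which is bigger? (max(97.258, 69.258)/ 7)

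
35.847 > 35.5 True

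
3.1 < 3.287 True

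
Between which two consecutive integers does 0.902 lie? 0 and 1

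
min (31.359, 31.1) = 31.1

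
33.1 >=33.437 False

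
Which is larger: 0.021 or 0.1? 0.1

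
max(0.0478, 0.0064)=0.0478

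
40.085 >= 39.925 True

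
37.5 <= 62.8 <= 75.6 True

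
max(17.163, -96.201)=17.163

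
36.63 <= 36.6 False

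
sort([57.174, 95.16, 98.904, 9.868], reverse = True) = [98.904, 95.16, 57.174, 9.868]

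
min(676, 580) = 580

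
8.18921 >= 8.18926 False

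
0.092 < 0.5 True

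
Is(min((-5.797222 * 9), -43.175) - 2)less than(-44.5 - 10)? No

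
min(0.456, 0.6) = 0.456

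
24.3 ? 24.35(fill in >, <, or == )<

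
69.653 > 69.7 False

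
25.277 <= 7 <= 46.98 False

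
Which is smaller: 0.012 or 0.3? 0.012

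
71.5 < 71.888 True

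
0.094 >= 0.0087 True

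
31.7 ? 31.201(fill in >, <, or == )>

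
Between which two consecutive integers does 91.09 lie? 91 and 92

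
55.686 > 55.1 True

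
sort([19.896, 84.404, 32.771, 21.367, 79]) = [19.896, 21.367, 32.771, 79, 84.404]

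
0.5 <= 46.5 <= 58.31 True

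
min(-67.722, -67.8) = -67.8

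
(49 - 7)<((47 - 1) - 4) False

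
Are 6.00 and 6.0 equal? Yes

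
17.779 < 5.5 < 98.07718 False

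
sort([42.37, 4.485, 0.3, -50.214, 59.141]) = [-50.214, 0.3, 4.485, 42.37, 59.141]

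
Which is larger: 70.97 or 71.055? 71.055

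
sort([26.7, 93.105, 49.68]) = [26.7, 49.68, 93.105]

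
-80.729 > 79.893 False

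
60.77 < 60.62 False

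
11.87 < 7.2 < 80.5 False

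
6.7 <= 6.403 False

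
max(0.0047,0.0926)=0.0926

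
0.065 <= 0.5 True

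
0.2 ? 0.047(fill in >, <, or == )>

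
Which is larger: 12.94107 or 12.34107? 12.94107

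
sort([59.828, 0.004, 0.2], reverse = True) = [59.828, 0.2, 0.004]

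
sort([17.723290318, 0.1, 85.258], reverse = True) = [85.258, 17.723290318, 0.1]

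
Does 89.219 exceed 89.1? Yes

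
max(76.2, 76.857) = 76.857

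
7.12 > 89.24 False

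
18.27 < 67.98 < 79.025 True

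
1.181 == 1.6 False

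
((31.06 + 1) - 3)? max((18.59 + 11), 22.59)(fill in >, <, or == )<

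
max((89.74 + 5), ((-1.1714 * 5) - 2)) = 94.74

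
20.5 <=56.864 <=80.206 True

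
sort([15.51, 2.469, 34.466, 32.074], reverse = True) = [34.466, 32.074, 15.51, 2.469]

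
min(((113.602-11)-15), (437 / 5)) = 87.4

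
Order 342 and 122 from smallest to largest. 122, 342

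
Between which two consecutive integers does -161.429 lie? -162 and -161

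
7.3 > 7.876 False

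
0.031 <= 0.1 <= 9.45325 True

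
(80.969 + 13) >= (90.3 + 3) True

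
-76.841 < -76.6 True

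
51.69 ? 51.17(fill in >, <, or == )>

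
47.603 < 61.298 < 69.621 True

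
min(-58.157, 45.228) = -58.157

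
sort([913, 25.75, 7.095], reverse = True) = [913, 25.75, 7.095]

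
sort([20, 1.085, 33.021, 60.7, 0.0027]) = [0.0027, 1.085, 20, 33.021, 60.7]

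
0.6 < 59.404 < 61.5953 True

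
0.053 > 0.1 False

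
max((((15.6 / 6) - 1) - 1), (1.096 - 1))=0.6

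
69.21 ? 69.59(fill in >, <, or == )<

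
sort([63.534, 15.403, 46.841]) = [15.403, 46.841, 63.534]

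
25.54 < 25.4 False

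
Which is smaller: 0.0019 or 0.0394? 0.0019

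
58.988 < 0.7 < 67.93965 False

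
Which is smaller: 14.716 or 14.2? 14.2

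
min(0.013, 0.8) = 0.013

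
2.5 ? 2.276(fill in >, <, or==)>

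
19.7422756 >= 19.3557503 True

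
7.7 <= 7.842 True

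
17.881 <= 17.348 False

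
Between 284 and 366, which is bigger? 366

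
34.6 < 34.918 True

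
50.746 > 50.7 True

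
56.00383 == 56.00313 False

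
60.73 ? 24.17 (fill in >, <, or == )>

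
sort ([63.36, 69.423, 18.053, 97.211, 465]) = [18.053, 63.36, 69.423, 97.211, 465]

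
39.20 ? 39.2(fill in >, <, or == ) ==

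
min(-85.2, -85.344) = -85.344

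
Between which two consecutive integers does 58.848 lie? 58 and 59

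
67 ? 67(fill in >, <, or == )==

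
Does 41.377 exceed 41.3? Yes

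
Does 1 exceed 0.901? Yes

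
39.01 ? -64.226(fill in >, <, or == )>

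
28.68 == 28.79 False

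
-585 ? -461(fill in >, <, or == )<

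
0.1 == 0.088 False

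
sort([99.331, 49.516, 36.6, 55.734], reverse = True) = [99.331, 55.734, 49.516, 36.6]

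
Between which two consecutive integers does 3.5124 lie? 3 and 4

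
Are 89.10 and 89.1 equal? Yes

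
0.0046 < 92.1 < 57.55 False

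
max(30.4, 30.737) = 30.737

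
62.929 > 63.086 False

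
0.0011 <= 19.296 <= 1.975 False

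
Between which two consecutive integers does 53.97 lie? 53 and 54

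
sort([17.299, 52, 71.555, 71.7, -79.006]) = [-79.006, 17.299, 52, 71.555, 71.7]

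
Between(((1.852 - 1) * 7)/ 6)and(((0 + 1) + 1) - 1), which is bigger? (((0 + 1) + 1) - 1)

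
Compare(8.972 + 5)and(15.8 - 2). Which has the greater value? (8.972 + 5)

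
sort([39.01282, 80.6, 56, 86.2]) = [39.01282, 56, 80.6, 86.2]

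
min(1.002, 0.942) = 0.942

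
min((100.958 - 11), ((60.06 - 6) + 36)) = 89.958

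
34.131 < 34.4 True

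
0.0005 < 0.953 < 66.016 True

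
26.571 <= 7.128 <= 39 False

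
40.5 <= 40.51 True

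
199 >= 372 False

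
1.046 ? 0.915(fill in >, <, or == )>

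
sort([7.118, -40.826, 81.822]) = [-40.826, 7.118, 81.822]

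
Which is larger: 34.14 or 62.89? 62.89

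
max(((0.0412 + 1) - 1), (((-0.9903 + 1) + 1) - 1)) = 0.0412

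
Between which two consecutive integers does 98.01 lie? 98 and 99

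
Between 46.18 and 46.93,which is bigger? 46.93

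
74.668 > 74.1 True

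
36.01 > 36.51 False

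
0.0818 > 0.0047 True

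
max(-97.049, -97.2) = -97.049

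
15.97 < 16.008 True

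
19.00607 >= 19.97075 False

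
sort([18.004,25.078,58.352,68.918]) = [18.004,25.078,58.352,68.918]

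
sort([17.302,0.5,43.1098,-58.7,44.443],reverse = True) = [44.443,43.1098,17.302,0.5,-58.7]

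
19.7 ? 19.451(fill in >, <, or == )>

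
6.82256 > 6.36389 True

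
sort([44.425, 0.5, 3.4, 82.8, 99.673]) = [0.5, 3.4, 44.425, 82.8, 99.673]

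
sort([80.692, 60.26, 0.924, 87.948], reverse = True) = [87.948, 80.692, 60.26, 0.924]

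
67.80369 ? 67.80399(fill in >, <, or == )<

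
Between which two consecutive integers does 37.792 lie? 37 and 38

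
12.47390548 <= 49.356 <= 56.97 True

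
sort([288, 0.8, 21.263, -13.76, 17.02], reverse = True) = [288, 21.263, 17.02, 0.8, -13.76]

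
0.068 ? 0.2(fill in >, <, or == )<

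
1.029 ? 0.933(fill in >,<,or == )>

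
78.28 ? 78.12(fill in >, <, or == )>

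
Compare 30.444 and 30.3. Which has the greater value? 30.444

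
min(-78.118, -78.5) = -78.5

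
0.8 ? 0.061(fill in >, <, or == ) >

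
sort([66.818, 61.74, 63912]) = [61.74, 66.818, 63912]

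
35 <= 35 True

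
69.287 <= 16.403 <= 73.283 False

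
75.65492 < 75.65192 False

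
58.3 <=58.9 True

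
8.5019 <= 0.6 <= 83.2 False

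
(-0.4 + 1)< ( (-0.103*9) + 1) False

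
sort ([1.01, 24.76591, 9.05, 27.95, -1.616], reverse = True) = [27.95, 24.76591, 9.05, 1.01, -1.616]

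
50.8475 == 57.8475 False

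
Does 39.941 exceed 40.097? No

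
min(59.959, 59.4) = 59.4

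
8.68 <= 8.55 False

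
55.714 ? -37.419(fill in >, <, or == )>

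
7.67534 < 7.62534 False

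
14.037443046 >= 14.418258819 False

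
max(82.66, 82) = 82.66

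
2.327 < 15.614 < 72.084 True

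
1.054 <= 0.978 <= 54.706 False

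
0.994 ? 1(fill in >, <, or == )<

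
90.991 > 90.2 True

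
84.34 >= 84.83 False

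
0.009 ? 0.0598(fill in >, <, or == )<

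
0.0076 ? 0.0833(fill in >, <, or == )<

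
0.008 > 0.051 False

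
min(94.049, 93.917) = 93.917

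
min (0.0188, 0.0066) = 0.0066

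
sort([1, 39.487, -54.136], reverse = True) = [39.487, 1, -54.136]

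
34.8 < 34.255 False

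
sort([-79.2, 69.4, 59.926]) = [-79.2, 59.926, 69.4]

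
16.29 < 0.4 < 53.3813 False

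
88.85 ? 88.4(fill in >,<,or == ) >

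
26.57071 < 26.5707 False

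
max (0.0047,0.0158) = 0.0158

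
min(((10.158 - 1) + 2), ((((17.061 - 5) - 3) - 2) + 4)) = 11.061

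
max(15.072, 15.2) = 15.2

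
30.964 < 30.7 False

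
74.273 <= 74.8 True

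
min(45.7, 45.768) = 45.7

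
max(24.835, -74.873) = 24.835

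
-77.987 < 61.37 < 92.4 True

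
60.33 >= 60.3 True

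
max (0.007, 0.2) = 0.2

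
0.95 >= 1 False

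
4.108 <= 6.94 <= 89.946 True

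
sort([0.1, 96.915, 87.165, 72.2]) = [0.1, 72.2, 87.165, 96.915]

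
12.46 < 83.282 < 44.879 False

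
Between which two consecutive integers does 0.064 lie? 0 and 1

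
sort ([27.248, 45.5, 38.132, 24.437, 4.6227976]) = [4.6227976, 24.437, 27.248, 38.132, 45.5]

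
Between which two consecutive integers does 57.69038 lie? 57 and 58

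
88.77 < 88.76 False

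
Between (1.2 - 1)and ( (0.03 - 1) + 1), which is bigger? (1.2 - 1)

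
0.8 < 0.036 False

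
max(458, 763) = 763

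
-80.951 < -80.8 True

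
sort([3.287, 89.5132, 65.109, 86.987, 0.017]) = [0.017, 3.287, 65.109, 86.987, 89.5132]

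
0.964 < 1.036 True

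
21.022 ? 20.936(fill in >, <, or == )>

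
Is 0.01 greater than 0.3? No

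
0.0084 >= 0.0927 False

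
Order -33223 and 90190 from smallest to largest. -33223, 90190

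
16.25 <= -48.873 False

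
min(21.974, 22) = 21.974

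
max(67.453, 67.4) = 67.453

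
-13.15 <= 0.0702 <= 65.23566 True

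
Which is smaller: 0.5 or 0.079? 0.079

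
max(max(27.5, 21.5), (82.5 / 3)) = 27.5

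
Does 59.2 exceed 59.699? No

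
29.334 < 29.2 False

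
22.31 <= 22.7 True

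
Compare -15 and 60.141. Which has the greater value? 60.141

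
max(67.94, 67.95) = 67.95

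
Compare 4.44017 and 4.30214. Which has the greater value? 4.44017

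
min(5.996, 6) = 5.996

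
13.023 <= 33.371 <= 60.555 True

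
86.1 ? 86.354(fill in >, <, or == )<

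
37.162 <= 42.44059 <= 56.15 True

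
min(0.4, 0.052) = 0.052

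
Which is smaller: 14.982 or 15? 14.982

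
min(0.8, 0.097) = 0.097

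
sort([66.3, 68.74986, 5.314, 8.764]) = [5.314, 8.764, 66.3, 68.74986]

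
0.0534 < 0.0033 False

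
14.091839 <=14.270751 True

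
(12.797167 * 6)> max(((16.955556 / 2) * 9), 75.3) True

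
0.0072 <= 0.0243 True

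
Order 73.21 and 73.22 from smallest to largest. 73.21, 73.22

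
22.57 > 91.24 False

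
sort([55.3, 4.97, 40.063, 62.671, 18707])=[4.97, 40.063, 55.3, 62.671, 18707]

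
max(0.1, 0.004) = 0.1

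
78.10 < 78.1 False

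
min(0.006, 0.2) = 0.006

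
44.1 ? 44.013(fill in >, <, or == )>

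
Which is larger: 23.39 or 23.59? 23.59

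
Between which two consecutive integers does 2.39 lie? 2 and 3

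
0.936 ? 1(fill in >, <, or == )<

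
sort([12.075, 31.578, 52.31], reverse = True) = [52.31, 31.578, 12.075]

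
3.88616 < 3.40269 False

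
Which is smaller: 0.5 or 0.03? 0.03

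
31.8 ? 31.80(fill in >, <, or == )==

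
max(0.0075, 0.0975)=0.0975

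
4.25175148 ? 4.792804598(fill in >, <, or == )<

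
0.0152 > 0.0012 True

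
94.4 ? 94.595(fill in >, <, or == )<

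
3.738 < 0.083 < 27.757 False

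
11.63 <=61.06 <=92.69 True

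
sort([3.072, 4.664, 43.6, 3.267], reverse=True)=[43.6, 4.664, 3.267, 3.072]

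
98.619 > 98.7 False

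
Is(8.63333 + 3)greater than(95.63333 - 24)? No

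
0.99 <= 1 True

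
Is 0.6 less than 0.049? No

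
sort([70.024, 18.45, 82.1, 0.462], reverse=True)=[82.1, 70.024, 18.45, 0.462]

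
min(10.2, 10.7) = 10.2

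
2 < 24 True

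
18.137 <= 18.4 True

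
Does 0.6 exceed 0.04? Yes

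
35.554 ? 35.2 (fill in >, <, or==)>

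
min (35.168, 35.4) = 35.168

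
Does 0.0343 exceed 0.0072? Yes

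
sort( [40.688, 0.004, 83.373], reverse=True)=[83.373, 40.688, 0.004]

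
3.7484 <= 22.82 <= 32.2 True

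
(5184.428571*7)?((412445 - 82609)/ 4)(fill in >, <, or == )<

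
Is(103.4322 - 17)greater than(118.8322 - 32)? No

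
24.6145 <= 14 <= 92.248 False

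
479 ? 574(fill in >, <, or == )<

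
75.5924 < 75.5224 False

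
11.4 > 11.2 True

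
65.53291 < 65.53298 True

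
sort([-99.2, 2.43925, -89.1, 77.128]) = [-99.2, -89.1, 2.43925, 77.128]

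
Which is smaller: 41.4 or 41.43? 41.4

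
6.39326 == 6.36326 False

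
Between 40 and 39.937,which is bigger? 40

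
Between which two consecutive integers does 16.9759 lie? 16 and 17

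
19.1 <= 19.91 True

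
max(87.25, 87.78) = 87.78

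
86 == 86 True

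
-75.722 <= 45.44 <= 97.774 True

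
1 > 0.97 True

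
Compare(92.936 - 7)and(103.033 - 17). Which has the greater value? (103.033 - 17)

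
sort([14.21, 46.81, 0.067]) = [0.067, 14.21, 46.81]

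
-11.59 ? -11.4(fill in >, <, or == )<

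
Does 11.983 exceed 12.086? No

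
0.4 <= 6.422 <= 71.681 True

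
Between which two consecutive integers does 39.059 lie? 39 and 40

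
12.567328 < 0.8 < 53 False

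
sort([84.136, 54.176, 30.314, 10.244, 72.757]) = [10.244, 30.314, 54.176, 72.757, 84.136]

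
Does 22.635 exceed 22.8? No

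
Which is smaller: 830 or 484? 484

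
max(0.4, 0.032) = 0.4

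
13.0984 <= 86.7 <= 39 False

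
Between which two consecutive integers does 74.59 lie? 74 and 75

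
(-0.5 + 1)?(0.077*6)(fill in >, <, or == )>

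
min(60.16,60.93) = 60.16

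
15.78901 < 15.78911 True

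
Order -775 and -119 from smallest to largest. -775, -119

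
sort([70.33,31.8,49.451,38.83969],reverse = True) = [70.33,49.451,38.83969,31.8]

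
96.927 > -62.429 True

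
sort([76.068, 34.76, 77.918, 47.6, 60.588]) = [34.76, 47.6, 60.588, 76.068, 77.918]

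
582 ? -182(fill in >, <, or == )>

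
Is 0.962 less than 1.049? Yes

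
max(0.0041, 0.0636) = 0.0636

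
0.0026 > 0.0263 False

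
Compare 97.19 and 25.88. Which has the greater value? 97.19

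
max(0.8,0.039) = 0.8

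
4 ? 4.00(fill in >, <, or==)==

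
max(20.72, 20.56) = 20.72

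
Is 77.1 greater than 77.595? No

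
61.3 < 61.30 False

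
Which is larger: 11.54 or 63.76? 63.76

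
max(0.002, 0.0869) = 0.0869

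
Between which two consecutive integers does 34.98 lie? 34 and 35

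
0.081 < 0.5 True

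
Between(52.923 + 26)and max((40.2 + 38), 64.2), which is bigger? (52.923 + 26)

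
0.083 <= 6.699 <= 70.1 True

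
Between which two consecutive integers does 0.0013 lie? 0 and 1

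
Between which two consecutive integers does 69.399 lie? 69 and 70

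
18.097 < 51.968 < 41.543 False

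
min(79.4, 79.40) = 79.4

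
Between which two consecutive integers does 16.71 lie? 16 and 17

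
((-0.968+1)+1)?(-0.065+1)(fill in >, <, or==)>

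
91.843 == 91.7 False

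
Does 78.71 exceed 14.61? Yes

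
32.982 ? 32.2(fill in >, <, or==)>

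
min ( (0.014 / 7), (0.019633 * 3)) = 0.002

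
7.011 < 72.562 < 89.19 True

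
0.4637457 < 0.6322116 True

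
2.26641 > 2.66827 False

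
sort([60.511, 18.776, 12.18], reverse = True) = [60.511, 18.776, 12.18]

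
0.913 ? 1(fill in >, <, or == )<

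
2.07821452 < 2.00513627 False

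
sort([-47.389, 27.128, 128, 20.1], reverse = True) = [128, 27.128, 20.1, -47.389]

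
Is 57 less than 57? No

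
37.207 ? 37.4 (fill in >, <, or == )<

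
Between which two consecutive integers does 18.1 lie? 18 and 19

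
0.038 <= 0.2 True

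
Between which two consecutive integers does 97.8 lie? 97 and 98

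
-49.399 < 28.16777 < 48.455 True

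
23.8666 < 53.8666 True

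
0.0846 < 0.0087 False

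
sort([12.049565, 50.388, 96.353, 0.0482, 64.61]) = [0.0482, 12.049565, 50.388, 64.61, 96.353]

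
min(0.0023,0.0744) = 0.0023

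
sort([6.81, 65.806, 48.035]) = [6.81, 48.035, 65.806]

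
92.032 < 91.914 False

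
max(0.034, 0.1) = 0.1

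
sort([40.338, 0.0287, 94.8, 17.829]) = [0.0287, 17.829, 40.338, 94.8]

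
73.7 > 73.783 False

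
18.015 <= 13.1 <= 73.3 False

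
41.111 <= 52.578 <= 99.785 True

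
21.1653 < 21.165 False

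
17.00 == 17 True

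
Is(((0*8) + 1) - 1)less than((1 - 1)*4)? No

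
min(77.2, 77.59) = 77.2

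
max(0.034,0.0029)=0.034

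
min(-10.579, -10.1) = -10.579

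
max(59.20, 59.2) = 59.2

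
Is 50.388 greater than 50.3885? No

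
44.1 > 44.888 False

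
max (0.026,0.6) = 0.6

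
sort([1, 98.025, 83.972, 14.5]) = [1, 14.5, 83.972, 98.025]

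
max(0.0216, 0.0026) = 0.0216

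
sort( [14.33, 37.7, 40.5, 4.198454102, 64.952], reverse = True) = [64.952, 40.5, 37.7, 14.33, 4.198454102]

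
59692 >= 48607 True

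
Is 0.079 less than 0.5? Yes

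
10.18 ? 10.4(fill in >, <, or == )<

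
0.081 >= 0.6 False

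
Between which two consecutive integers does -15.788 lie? -16 and -15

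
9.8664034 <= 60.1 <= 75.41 True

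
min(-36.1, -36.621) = -36.621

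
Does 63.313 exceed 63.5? No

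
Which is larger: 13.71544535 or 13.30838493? 13.71544535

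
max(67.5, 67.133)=67.5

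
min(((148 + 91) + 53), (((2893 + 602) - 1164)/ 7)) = 292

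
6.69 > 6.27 True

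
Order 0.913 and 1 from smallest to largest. 0.913, 1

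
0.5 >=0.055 True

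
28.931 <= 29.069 True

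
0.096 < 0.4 True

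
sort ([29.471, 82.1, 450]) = [29.471, 82.1, 450]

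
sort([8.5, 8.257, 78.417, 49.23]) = [8.257, 8.5, 49.23, 78.417]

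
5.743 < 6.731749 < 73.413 True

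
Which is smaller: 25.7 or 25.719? 25.7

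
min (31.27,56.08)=31.27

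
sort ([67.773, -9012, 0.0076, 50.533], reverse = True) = [67.773, 50.533, 0.0076, -9012]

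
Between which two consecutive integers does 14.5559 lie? 14 and 15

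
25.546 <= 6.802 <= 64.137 False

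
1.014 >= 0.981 True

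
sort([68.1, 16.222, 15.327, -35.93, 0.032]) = [-35.93, 0.032, 15.327, 16.222, 68.1]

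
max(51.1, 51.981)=51.981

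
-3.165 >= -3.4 True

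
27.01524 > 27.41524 False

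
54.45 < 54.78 True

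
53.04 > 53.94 False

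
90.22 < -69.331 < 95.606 False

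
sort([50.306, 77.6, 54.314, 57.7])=[50.306, 54.314, 57.7, 77.6]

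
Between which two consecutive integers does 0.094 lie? 0 and 1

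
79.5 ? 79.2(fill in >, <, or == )>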